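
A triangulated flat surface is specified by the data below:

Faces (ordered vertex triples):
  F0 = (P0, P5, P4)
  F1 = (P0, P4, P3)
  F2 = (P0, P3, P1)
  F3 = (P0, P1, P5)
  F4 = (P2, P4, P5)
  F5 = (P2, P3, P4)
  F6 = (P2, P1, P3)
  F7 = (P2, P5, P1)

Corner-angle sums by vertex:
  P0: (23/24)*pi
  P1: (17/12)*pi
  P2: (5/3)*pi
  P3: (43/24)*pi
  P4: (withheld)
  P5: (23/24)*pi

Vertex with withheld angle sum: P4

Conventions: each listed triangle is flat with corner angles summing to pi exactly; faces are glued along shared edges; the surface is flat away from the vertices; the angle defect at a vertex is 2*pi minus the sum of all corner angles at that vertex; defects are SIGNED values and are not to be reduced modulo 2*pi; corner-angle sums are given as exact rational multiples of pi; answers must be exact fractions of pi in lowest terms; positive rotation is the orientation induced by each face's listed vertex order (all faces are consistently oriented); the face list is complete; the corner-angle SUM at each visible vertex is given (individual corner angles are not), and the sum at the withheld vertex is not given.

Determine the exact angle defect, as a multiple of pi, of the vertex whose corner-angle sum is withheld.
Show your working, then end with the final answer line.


V = 6, E = 12, F = 8; chi = V - E + F = 2
Gauss-Bonnet: total defect = 2*pi*chi = 4*pi; visible defects sum to (77/24)*pi

Answer: defect(P4) = (19/24)*pi


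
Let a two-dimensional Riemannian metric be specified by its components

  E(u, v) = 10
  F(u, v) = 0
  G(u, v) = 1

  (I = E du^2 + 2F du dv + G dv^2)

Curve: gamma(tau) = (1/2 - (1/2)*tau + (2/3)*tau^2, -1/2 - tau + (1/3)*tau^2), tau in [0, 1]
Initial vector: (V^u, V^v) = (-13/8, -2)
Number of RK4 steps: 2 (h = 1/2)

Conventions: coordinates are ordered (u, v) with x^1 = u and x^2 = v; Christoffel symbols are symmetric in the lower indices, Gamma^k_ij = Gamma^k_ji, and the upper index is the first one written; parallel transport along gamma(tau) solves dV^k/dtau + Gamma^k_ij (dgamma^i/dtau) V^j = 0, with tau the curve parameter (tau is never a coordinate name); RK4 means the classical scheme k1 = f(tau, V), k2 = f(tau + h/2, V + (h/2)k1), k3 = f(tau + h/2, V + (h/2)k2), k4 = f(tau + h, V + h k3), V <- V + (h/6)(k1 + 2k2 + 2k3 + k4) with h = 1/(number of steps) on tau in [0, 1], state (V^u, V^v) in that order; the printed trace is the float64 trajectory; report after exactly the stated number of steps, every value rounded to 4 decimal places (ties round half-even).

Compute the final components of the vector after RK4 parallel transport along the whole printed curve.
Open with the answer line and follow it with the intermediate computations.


Answer: V^u = -1.6250, V^v = -2.0000

gamma'(tau) = (-1/2 + (4/3)*tau, -1 + (2/3)*tau); f(tau, V)^k = -Gamma^k_ij(gamma(tau)) gamma'^i(tau) V^j; h = 1/2; intermediate values shown to 6 dp
curve data and Christoffel symbols at the stage parameters:
  tau = 0.000000: gamma = (0.500000, -0.500000), gamma' = (-0.500000, -1.000000); Gamma_uuu = 0.000000, Gamma_uuv = 0.000000, Gamma_uvv = 0.000000, Gamma_vuu = 0.000000, Gamma_vuv = 0.000000, Gamma_vvv = 0.000000
  tau = 0.250000: gamma = (0.416667, -0.729167), gamma' = (-0.166667, -0.833333); Gamma_uuu = 0.000000, Gamma_uuv = 0.000000, Gamma_uvv = 0.000000, Gamma_vuu = 0.000000, Gamma_vuv = 0.000000, Gamma_vvv = 0.000000
  tau = 0.500000: gamma = (0.416667, -0.916667), gamma' = (0.166667, -0.666667); Gamma_uuu = 0.000000, Gamma_uuv = 0.000000, Gamma_uvv = 0.000000, Gamma_vuu = 0.000000, Gamma_vuv = 0.000000, Gamma_vvv = 0.000000
  tau = 0.750000: gamma = (0.500000, -1.062500), gamma' = (0.500000, -0.500000); Gamma_uuu = 0.000000, Gamma_uuv = 0.000000, Gamma_uvv = 0.000000, Gamma_vuu = 0.000000, Gamma_vuv = 0.000000, Gamma_vvv = 0.000000
  tau = 1.000000: gamma = (0.666667, -1.166667), gamma' = (0.833333, -0.333333); Gamma_uuu = 0.000000, Gamma_uuv = 0.000000, Gamma_uvv = 0.000000, Gamma_vuu = 0.000000, Gamma_vuv = 0.000000, Gamma_vvv = 0.000000
step 0: V^u = -1.6250, V^v = -2.0000
step 1: k1 = (0.000000, 0.000000), k2 = (0.000000, 0.000000), k3 = (0.000000, 0.000000), k4 = (0.000000, 0.000000); V <- V + (h/6)(k1 + 2k2 + 2k3 + k4): V^u = -1.6250, V^v = -2.0000
step 2: k1 = (0.000000, 0.000000), k2 = (0.000000, 0.000000), k3 = (0.000000, 0.000000), k4 = (0.000000, 0.000000); V <- V + (h/6)(k1 + 2k2 + 2k3 + k4): V^u = -1.6250, V^v = -2.0000


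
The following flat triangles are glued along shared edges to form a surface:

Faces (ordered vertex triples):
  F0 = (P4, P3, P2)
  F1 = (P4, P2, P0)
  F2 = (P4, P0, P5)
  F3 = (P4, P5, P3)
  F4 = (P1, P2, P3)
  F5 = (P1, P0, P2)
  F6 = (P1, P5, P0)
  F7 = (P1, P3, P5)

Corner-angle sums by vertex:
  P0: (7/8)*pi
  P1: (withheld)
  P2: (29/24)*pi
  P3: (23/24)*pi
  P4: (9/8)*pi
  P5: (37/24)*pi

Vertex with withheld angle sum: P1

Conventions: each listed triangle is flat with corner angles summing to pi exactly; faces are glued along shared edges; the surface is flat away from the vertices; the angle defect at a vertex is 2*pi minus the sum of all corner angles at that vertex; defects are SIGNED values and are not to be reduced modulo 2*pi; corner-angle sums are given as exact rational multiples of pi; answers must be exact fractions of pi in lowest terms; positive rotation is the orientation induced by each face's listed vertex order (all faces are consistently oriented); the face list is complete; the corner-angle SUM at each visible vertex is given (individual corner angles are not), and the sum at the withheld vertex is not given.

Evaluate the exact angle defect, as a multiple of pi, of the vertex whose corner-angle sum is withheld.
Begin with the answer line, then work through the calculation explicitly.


Answer: defect(P1) = (-7/24)*pi

V = 6, E = 12, F = 8; chi = V - E + F = 2
Gauss-Bonnet: total defect = 2*pi*chi = 4*pi; visible defects sum to (103/24)*pi


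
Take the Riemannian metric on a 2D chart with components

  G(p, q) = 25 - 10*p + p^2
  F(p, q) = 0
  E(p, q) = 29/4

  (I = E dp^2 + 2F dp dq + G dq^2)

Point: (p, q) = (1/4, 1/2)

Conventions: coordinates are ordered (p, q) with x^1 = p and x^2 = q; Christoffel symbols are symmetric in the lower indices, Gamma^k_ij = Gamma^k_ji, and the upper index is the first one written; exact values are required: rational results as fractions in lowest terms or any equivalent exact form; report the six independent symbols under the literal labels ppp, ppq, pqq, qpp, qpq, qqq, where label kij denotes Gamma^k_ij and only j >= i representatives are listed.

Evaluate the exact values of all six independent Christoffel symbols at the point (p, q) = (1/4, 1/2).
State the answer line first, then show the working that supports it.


Answer: Gamma_ppp = 0, Gamma_ppq = 0, Gamma_pqq = 19/29, Gamma_qpp = 0, Gamma_qpq = -4/19, Gamma_qqq = 0

E = 29/4, F = 0, G = 361/16 at the point
E_p = 0, E_q = 0, F_p = 0, F_q = 0, G_p = -19/2, G_q = 0
EG - F^2 = 10469/64;  g^inv = (64/10469) * [[361/16, 0], [0, 29/4]]
first-kind symbols [ij,l] = (1/2)(d_i g_jl + d_j g_il - d_l g_ij): [pp,p] = E_p/2 = 0, [pp,q] = F_p - E_q/2 = 0, [pq,p] = E_q/2 = 0, [pq,q] = G_p/2 = -19/4, [qq,p] = F_q - G_p/2 = 19/4, [qq,q] = G_q/2 = 0
Gamma^p_ij = (G*[ij,p] - F*[ij,q])/(EG - F^2), Gamma^q_ij = (E*[ij,q] - F*[ij,p])/(EG - F^2)


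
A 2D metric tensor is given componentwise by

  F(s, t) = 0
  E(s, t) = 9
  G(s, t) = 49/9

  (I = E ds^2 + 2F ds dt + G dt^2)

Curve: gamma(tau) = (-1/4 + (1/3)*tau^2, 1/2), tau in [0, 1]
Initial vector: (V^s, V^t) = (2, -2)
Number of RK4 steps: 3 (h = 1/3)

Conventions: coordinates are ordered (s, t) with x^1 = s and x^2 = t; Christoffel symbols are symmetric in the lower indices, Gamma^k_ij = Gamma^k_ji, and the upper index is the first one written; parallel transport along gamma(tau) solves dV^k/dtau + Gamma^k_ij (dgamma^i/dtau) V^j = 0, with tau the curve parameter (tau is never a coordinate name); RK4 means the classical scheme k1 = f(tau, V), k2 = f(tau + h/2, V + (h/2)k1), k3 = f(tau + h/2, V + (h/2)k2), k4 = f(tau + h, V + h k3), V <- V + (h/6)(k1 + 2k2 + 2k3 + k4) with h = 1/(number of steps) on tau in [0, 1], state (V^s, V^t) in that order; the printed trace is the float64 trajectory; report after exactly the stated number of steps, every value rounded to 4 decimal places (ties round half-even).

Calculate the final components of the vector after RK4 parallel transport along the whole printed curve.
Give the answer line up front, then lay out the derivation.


Answer: V^s = 2.0000, V^t = -2.0000

gamma'(tau) = ((2/3)*tau, 0); f(tau, V)^k = -Gamma^k_ij(gamma(tau)) gamma'^i(tau) V^j; h = 1/3; intermediate values shown to 6 dp
curve data and Christoffel symbols at the stage parameters:
  tau = 0.000000: gamma = (-0.250000, 0.500000), gamma' = (0.000000, 0.000000); Gamma_sss = 0.000000, Gamma_sst = 0.000000, Gamma_stt = 0.000000, Gamma_tss = 0.000000, Gamma_tst = 0.000000, Gamma_ttt = 0.000000
  tau = 0.166667: gamma = (-0.240741, 0.500000), gamma' = (0.111111, 0.000000); Gamma_sss = 0.000000, Gamma_sst = 0.000000, Gamma_stt = 0.000000, Gamma_tss = 0.000000, Gamma_tst = 0.000000, Gamma_ttt = 0.000000
  tau = 0.333333: gamma = (-0.212963, 0.500000), gamma' = (0.222222, 0.000000); Gamma_sss = 0.000000, Gamma_sst = 0.000000, Gamma_stt = 0.000000, Gamma_tss = 0.000000, Gamma_tst = 0.000000, Gamma_ttt = 0.000000
  tau = 0.500000: gamma = (-0.166667, 0.500000), gamma' = (0.333333, 0.000000); Gamma_sss = 0.000000, Gamma_sst = 0.000000, Gamma_stt = 0.000000, Gamma_tss = 0.000000, Gamma_tst = 0.000000, Gamma_ttt = 0.000000
  tau = 0.666667: gamma = (-0.101852, 0.500000), gamma' = (0.444444, 0.000000); Gamma_sss = 0.000000, Gamma_sst = 0.000000, Gamma_stt = 0.000000, Gamma_tss = 0.000000, Gamma_tst = 0.000000, Gamma_ttt = 0.000000
  tau = 0.833333: gamma = (-0.018519, 0.500000), gamma' = (0.555556, 0.000000); Gamma_sss = 0.000000, Gamma_sst = 0.000000, Gamma_stt = 0.000000, Gamma_tss = 0.000000, Gamma_tst = 0.000000, Gamma_ttt = 0.000000
  tau = 1.000000: gamma = (0.083333, 0.500000), gamma' = (0.666667, 0.000000); Gamma_sss = 0.000000, Gamma_sst = 0.000000, Gamma_stt = 0.000000, Gamma_tss = 0.000000, Gamma_tst = 0.000000, Gamma_ttt = 0.000000
step 0: V^s = 2.0000, V^t = -2.0000
step 1: k1 = (0.000000, 0.000000), k2 = (0.000000, 0.000000), k3 = (0.000000, 0.000000), k4 = (0.000000, 0.000000); V <- V + (h/6)(k1 + 2k2 + 2k3 + k4): V^s = 2.0000, V^t = -2.0000
step 2: k1 = (0.000000, 0.000000), k2 = (0.000000, 0.000000), k3 = (0.000000, 0.000000), k4 = (0.000000, 0.000000); V <- V + (h/6)(k1 + 2k2 + 2k3 + k4): V^s = 2.0000, V^t = -2.0000
step 3: k1 = (0.000000, 0.000000), k2 = (0.000000, 0.000000), k3 = (0.000000, 0.000000), k4 = (0.000000, 0.000000); V <- V + (h/6)(k1 + 2k2 + 2k3 + k4): V^s = 2.0000, V^t = -2.0000


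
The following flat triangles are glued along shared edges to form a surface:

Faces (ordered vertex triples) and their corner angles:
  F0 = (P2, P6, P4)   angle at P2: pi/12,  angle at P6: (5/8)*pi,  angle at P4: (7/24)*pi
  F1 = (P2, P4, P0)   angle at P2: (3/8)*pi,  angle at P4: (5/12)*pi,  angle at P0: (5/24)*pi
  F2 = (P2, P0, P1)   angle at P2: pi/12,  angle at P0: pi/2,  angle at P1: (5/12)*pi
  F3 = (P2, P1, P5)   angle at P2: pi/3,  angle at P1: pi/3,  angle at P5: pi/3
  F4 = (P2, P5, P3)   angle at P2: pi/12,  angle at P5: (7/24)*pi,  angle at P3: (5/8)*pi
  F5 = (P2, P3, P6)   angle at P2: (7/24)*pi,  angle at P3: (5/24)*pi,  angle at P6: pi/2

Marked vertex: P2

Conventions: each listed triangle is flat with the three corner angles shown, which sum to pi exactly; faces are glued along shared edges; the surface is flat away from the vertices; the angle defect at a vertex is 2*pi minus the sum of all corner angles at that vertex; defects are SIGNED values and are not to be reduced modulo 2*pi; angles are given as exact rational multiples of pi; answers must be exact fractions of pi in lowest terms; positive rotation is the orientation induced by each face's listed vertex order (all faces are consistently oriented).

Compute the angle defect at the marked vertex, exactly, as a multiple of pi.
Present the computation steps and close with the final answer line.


Sum of corner angles at P2: (5/4)*pi
defect = 2*pi - (5/4)*pi

Answer: defect(P2) = (3/4)*pi


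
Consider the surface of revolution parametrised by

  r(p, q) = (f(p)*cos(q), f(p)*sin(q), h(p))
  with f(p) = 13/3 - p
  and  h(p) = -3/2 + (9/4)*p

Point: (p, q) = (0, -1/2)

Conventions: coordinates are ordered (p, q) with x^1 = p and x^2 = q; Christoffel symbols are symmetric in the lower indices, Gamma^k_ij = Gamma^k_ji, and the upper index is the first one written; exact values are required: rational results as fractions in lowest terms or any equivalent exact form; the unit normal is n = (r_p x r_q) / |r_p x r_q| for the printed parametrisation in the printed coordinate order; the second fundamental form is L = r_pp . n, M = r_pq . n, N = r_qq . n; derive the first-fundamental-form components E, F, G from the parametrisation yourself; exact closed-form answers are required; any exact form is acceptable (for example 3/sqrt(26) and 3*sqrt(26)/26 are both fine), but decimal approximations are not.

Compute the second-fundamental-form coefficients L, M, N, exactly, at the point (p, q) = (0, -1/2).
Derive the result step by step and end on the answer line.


f = 13/3, f' = -1, f'' = 0, h' = 9/4, h'' = 0
E = 97/16, F = 0, G = 169/9; answer radicand W^2 = 97/16
unnormalised second-form numerators: l = 0, m = 0, n = 39/4; L = l/sqrt(97/16), and similarly M = m/sqrt(W^2), N = n/sqrt(W^2)

Answer: L = 0, M = 0, N = 39*sqrt(97)/97


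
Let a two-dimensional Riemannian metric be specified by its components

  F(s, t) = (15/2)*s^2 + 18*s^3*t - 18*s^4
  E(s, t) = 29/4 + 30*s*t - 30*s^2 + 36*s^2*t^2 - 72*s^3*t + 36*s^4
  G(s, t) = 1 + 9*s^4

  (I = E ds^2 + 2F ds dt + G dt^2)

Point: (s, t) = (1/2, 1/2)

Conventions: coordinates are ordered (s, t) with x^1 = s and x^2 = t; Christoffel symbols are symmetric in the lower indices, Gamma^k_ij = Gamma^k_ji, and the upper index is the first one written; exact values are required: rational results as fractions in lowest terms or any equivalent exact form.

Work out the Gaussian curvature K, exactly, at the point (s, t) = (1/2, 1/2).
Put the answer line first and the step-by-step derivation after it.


Answer: K = -2304/15625

E = 29/4, F = 15/8, G = 25/16, EG - F^2 = 125/16 at the point
E_s = -15, E_t = 15, F_s = 21/4, F_t = 9/4, G_s = 9/2, G_t = 0
E_tt = 18, F_st = 27/2, G_ss = 27
K follows from Brioschi's formula, (det M1 - det M2)/(EG - F^2)^2.
M1 = [[-E_tt/2 + F_st - G_ss/2, E_s/2, F_s - E_t/2], [F_t - G_s/2, E, F], [G_t/2, F, G]] = [[-9, -15/2, -9/4], [0, 29/4, 15/8], [0, 15/8, 25/16]]; det M1 = -1125/16
M2 = [[0, E_t/2, G_s/2], [E_t/2, E, F], [G_s/2, F, G]] = [[0, 15/2, 9/4], [15/2, 29/4, 15/8], [9/4, 15/8, 25/16]]; det M2 = -981/16
det M1 - det M2 = -9; K = -9 / (125/16)^2 = -2304/15625


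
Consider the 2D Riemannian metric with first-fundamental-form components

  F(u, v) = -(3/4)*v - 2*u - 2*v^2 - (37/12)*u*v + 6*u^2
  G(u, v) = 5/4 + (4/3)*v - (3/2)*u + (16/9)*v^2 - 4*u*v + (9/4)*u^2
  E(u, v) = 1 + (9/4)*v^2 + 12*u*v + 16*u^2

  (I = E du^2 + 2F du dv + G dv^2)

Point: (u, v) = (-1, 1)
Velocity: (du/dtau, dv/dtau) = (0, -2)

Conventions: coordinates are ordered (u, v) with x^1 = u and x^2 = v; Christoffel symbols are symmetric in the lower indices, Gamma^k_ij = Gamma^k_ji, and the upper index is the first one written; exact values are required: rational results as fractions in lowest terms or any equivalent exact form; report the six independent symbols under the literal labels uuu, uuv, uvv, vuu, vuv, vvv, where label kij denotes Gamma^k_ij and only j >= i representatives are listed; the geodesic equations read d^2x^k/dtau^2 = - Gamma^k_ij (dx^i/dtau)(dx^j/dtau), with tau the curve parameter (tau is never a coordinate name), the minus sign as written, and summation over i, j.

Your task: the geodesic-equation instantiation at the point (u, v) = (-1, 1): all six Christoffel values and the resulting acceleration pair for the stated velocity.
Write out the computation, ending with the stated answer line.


E = 29/4, F = 25/3, G = 109/9 at the point
E_u = -20, E_v = -15/2, F_u = -205/12, F_v = -5/3, G_u = -10, G_v = 80/9
EG - F^2 = 661/36;  g^inv = (36/661) * [[109/9, -25/3], [-25/3, 29/4]]
first-kind symbols [ij,l] = (1/2)(d_i g_jl + d_j g_il - d_l g_ij): [uu,u] = E_u/2 = -10, [uu,v] = F_u - E_v/2 = -40/3, [uv,u] = E_v/2 = -15/4, [uv,v] = G_u/2 = -5, [vv,u] = F_v - G_u/2 = 10/3, [vv,v] = G_v/2 = 40/9
Gamma^u_ij = (G*[ij,u] - F*[ij,v])/(EG - F^2), Gamma^v_ij = (E*[ij,v] - F*[ij,u])/(EG - F^2)
Gamma_uuu = -360/661, Gamma_uuv = -135/661, Gamma_uvv = 120/661, Gamma_vuu = -480/661, Gamma_vuv = -180/661, Gamma_vvv = 160/661
d^2u/dtau^2 = -(Gamma_uuu*(0)^2 + 2*Gamma_uuv*(0)*(-2) + Gamma_uvv*(-2)^2) = -480/661
d^2v/dtau^2 = -(Gamma_vuu*(0)^2 + 2*Gamma_vuv*(0)*(-2) + Gamma_vvv*(-2)^2) = -640/661

Answer: Gamma_uuu = -360/661, Gamma_uuv = -135/661, Gamma_uvv = 120/661, Gamma_vuu = -480/661, Gamma_vuv = -180/661, Gamma_vvv = 160/661; accelerations (d^2u/dtau^2, d^2v/dtau^2) = (-480/661, -640/661)


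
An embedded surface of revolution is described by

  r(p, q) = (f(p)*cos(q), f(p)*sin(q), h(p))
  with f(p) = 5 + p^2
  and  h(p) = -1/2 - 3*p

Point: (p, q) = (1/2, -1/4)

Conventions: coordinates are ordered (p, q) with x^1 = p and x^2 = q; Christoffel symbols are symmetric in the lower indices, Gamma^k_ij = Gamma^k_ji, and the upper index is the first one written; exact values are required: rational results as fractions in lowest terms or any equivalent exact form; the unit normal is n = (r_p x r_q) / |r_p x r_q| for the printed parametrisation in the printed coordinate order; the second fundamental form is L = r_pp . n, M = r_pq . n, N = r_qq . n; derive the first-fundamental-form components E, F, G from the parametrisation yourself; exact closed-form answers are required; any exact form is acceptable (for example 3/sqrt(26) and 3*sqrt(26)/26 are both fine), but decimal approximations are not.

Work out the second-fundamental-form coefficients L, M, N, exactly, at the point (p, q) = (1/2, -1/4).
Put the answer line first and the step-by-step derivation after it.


Answer: L = 3*sqrt(10)/5, M = 0, N = -63*sqrt(10)/40

f = 21/4, f' = 1, f'' = 2, h' = -3, h'' = 0
E = 10, F = 0, G = 441/16; answer radicand W^2 = 10
unnormalised second-form numerators: l = 6, m = 0, n = -63/4; L = l/sqrt(10), and similarly M = m/sqrt(W^2), N = n/sqrt(W^2)


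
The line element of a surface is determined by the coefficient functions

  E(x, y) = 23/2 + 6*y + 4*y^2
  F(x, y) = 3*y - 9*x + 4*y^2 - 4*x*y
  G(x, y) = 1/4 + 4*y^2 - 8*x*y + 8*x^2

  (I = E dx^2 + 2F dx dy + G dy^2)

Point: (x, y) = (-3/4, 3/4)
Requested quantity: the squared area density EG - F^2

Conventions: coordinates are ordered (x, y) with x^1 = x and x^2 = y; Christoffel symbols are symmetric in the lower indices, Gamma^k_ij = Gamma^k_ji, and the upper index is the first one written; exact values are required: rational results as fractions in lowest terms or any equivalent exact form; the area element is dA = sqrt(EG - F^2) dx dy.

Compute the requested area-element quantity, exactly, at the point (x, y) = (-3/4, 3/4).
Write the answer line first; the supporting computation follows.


Answer: EG - F^2 = 221/8

E = 73/4, F = 27/2, G = 23/2; EG - F^2 = 221/8


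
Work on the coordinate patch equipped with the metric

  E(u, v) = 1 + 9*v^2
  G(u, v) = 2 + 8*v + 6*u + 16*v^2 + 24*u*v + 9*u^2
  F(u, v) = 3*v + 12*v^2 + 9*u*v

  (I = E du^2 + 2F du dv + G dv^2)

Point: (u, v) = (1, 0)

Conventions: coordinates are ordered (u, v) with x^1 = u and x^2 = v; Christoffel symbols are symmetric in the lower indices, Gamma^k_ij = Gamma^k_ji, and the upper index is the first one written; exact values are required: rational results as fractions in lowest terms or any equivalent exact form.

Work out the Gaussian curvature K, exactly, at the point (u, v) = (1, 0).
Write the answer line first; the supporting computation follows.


Answer: K = -9/289

E = 1, F = 0, G = 17, EG - F^2 = 17 at the point
E_u = 0, E_v = 0, F_u = 0, F_v = 12, G_u = 24, G_v = 32
E_vv = 18, F_uv = 9, G_uu = 18
Brioschi: K = (det M1 - det M2) / (EG - F^2)^2 with the standard first/second-derivative matrices M1, M2.
M1 = [[-E_vv/2 + F_uv - G_uu/2, E_u/2, F_u - E_v/2], [F_v - G_u/2, E, F], [G_v/2, F, G]] = [[-9, 0, 0], [0, 1, 0], [16, 0, 17]]; det M1 = -153
M2 = [[0, E_v/2, G_u/2], [E_v/2, E, F], [G_u/2, F, G]] = [[0, 0, 12], [0, 1, 0], [12, 0, 17]]; det M2 = -144
det M1 - det M2 = -9; K = -9 / (17)^2 = -9/289


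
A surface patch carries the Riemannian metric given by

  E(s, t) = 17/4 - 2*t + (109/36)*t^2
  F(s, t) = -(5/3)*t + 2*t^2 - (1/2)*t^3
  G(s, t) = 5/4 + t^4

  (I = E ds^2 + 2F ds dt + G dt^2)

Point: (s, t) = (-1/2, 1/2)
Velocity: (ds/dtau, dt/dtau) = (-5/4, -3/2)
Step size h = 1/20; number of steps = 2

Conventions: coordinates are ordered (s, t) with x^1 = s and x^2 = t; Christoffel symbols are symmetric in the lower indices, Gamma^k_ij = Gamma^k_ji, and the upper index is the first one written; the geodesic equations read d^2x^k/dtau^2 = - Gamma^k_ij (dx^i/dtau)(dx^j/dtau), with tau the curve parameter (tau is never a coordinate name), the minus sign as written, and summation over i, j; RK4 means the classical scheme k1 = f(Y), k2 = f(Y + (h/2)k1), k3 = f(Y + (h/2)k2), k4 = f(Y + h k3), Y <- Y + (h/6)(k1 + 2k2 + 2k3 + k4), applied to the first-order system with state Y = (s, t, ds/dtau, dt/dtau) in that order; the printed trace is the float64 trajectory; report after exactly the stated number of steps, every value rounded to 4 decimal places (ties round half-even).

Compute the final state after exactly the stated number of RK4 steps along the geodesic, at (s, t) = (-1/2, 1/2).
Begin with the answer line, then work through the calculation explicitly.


Answer: s = -0.6262, t = 0.3502, ds/dtau = -1.2633, dt/dtau = -1.4963

f(Y) = (ds/dtau, dt/dtau, -Gamma^s_ij Y'^i Y'^j, -Gamma^t_ij Y'^i Y'^j) with the Gammas evaluated at the stage position; h = 0.050000; intermediate values shown to 6 dp
step 0: s = -0.5000, t = 0.5000, ds/dtau = -1.2500, dt/dtau = -1.5000
step 1:
  k1: at (s, t) = (-0.500000, 0.500000), (ds/dtau, dt/dtau) = (-1.250000, -1.500000); Gamma_sss = -0.039866, Gamma_sst = 0.132188, Gamma_stt = 0.008676, Gamma_tss = -0.403558, Gamma_tst = 0.039866, Gamma_ttt = 0.193093; k1 = (-1.250000, -1.500000, -0.452935, 0.046601)
  k2: at (s, t) = (-0.531250, 0.462500), (ds/dtau, dt/dtau) = (-1.261323, -1.498835); Gamma_sss = -0.031467, Gamma_sst = 0.103884, Gamma_stt = -0.020134, Gamma_tss = -0.318499, Gamma_tst = 0.031467, Gamma_ttt = 0.146602; k2 = (-1.261323, -1.498835, -0.297497, 0.058393)
  k3: at (s, t) = (-0.531533, 0.462529), (ds/dtau, dt/dtau) = (-1.257437, -1.498540); Gamma_sss = -0.031474, Gamma_sst = 0.103907, Gamma_stt = -0.020111, Gamma_tss = -0.318567, Gamma_tst = 0.031474, Gamma_ttt = 0.146637; k3 = (-1.257437, -1.498540, -0.296660, 0.055798)
  k4: at (s, t) = (-0.562872, 0.425073), (ds/dtau, dt/dtau) = (-1.264833, -1.497210); Gamma_sss = -0.022516, Gamma_sst = 0.074920, Gamma_stt = -0.049918, Gamma_tss = -0.230544, Gamma_tst = 0.022516, Gamma_ttt = 0.104758; k4 = (-1.264833, -1.497210, -0.135837, 0.048715)
  Y <- Y + (h/6)(k1 + 2k2 + 2k3 + k4): s = -0.5629, t = 0.4251, ds/dtau = -1.2648, dt/dtau = -1.4973
step 2:
  k1: at (s, t) = (-0.562936, 0.425067), (ds/dtau, dt/dtau) = (-1.264809, -1.497303); Gamma_sss = -0.022515, Gamma_sst = 0.074916, Gamma_stt = -0.049923, Gamma_tss = -0.230529, Gamma_tst = 0.022515, Gamma_ttt = 0.104752; k1 = (-1.264809, -1.497303, -0.135811, 0.048665)
  k2: at (s, t) = (-0.594557, 0.387634), (ds/dtau, dt/dtau) = (-1.268204, -1.496086); Gamma_sss = -0.013387, Gamma_sst = 0.045471, Gamma_stt = -0.080438, Gamma_tss = -0.140413, Gamma_tst = 0.013387, Gamma_ttt = 0.067859; k2 = (-1.268204, -1.496086, 0.029025, 0.023146)
  k3: at (s, t) = (-0.594641, 0.387665), (ds/dtau, dt/dtau) = (-1.264083, -1.496724); Gamma_sss = -0.013394, Gamma_sst = 0.045495, Gamma_stt = -0.080413, Gamma_tss = -0.140487, Gamma_tst = 0.013394, Gamma_ttt = 0.067887; k3 = (-1.264083, -1.496724, 0.029391, 0.021723)
  k4: at (s, t) = (-0.626140, 0.350231), (ds/dtau, dt/dtau) = (-1.263339, -1.496216); Gamma_sss = -0.004501, Gamma_sst = 0.015823, Gamma_stt = -0.111376, Gamma_tss = -0.049042, Gamma_tst = 0.004501, Gamma_ttt = 0.036235; k4 = (-1.263339, -1.496216, 0.196698, -0.019861)
  Y <- Y + (h/6)(k1 + 2k2 + 2k3 + k4): s = -0.6262, t = 0.3502, ds/dtau = -1.2633, dt/dtau = -1.4963


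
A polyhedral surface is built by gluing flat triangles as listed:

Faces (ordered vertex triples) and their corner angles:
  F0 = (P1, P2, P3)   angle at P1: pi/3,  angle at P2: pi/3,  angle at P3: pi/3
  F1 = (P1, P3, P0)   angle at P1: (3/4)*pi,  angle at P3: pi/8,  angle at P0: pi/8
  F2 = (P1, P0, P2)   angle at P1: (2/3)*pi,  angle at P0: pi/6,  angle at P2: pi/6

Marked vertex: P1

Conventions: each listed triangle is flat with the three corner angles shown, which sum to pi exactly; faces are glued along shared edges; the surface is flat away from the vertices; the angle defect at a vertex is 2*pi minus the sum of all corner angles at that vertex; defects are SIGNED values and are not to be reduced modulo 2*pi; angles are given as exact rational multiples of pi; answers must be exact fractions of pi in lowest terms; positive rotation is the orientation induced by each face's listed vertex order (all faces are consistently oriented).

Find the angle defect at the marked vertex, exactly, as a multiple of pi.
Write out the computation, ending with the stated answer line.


Sum of corner angles at P1: (7/4)*pi
defect = 2*pi - (7/4)*pi

Answer: defect(P1) = pi/4


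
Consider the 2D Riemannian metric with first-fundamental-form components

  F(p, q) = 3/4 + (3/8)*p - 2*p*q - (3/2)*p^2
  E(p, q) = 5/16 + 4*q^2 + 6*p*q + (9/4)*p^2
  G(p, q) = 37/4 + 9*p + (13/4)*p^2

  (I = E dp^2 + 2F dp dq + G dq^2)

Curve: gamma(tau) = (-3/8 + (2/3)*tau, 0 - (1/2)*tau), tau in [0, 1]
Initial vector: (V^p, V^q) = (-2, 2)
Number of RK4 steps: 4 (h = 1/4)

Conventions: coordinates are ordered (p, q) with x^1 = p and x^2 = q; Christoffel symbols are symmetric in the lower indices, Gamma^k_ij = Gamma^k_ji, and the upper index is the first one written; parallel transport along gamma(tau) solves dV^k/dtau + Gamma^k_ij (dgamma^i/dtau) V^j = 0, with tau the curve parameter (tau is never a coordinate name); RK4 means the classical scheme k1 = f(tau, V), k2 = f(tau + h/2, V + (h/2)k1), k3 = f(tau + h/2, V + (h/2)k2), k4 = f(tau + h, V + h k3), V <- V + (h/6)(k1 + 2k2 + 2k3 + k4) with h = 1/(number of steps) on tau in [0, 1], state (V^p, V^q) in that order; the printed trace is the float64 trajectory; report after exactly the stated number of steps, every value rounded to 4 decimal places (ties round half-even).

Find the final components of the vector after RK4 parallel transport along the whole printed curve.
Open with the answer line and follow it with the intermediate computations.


Answer: V^p = -4.9293, V^q = 1.3867

gamma'(tau) = (2/3, -1/2); f(tau, V)^k = -Gamma^k_ij(gamma(tau)) gamma'^i(tau) V^j; h = 1/4; intermediate values shown to 6 dp
curve data and Christoffel symbols at the stage parameters:
  tau = 0.000000: gamma = (-0.375000, 0.000000), gamma' = (0.666667, -0.500000); Gamma_ppp = -1.670864, Gamma_ppq = -2.205023, Gamma_pqq = -4.191957, Gamma_qpp = 0.519697, Gamma_qpq = 0.656948, Gamma_qqq = 0.263775
  tau = 0.125000: gamma = (-0.291667, -0.062500), gamma' = (0.666667, -0.500000); Gamma_ppp = -1.705341, Gamma_ppq = -2.299132, Gamma_pqq = -4.981136, Gamma_qpp = 0.479999, Gamma_qpq = 0.673445, Gamma_qqq = 0.343959
  tau = 0.250000: gamma = (-0.208333, -0.125000), gamma' = (0.666667, -0.500000); Gamma_ppp = -1.733125, Gamma_ppq = -2.393204, Gamma_pqq = -5.793236, Gamma_qpp = 0.443895, Gamma_qpq = 0.685252, Gamma_qqq = 0.427543
  tau = 0.375000: gamma = (-0.125000, -0.187500), gamma' = (0.666667, -0.500000); Gamma_ppp = -1.755227, Gamma_ppq = -2.486282, Gamma_pqq = -6.628001, Gamma_qpp = 0.411059, Gamma_qpq = 0.693157, Gamma_qqq = 0.513013
  tau = 0.500000: gamma = (-0.041667, -0.250000), gamma' = (0.666667, -0.500000); Gamma_ppp = -1.772517, Gamma_ppq = -2.577667, Gamma_pqq = -7.484803, Gamma_qpp = 0.381183, Gamma_qpq = 0.697826, Gamma_qqq = 0.599194
  tau = 0.625000: gamma = (0.041667, -0.312500), gamma' = (0.666667, -0.500000); Gamma_ppp = -1.785740, Gamma_ppq = -2.666857, Gamma_pqq = -8.362776, Gamma_qpp = 0.353981, Gamma_qpq = 0.699822, Gamma_qqq = 0.685183
  tau = 0.750000: gamma = (0.125000, -0.375000), gamma' = (0.666667, -0.500000); Gamma_ppp = -1.795529, Gamma_ppq = -2.753510, Gamma_pqq = -9.260906, Gamma_qpp = 0.329190, Gamma_qpq = 0.699618, Gamma_qqq = 0.770296
  tau = 0.875000: gamma = (0.208333, -0.437500), gamma' = (0.666667, -0.500000); Gamma_ppp = -1.802424, Gamma_ppq = -2.837401, Gamma_pqq = -10.178098, Gamma_qpp = 0.306572, Gamma_qpq = 0.697610, Gamma_qqq = 0.854024
  tau = 1.000000: gamma = (0.291667, -0.500000), gamma' = (0.666667, -0.500000); Gamma_ppp = -1.806885, Gamma_ppq = -2.918400, Gamma_pqq = -11.113231, Gamma_qpp = 0.285910, Gamma_qpq = 0.694131, Gamma_qqq = 0.935993
step 0: V^p = -2.0000, V^q = 2.0000
step 1: k1 = (-1.274722, -0.576174), k2 = (-1.819280, -0.570130), k3 = (-1.819141, -0.571477), k4 = (-2.315302, -0.566029); V <- V + (h/6)(k1 + 2k2 + 2k3 + k4): V^p = -2.4528, V^q = 1.8573
step 2: k1 = (-2.315572, -0.565971), k2 = (-2.759191, -0.566226), k3 = (-2.755091, -0.570242), k4 = (-3.133873, -0.581783); V <- V + (h/6)(k1 + 2k2 + 2k3 + k4): V^p = -3.1394, V^q = 1.7147
step 3: k1 = (-3.134172, -0.581581), k2 = (-3.441909, -0.605824), k3 = (-3.429127, -0.609830), k4 = (-3.647909, -0.647916); V <- V + (h/6)(k1 + 2k2 + 2k3 + k4): V^p = -3.9945, V^q = 1.5622
step 4: k1 = (-3.648076, -0.647635), k2 = (-3.770099, -0.699144), k3 = (-3.746201, -0.701102), k4 = (-3.752746, -0.764240); V <- V + (h/6)(k1 + 2k2 + 2k3 + k4): V^p = -4.9293, V^q = 1.3867


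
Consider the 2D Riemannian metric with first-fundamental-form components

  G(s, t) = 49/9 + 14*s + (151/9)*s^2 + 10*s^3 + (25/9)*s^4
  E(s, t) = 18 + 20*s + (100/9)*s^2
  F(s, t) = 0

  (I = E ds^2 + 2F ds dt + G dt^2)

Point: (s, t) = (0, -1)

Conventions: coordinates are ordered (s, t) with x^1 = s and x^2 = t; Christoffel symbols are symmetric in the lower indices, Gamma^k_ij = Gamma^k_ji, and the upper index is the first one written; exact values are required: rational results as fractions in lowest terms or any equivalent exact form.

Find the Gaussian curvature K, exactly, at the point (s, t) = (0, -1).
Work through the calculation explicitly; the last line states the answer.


E = 18, F = 0, G = 49/9, EG - F^2 = 98 at the point
E_s = 20, E_t = 0, F_s = 0, F_t = 0, G_s = 14, G_t = 0
E_tt = 0, F_st = 0, G_ss = 302/9
K follows from Brioschi's formula, (det M1 - det M2)/(EG - F^2)^2.
M1 = [[-E_tt/2 + F_st - G_ss/2, E_s/2, F_s - E_t/2], [F_t - G_s/2, E, F], [G_t/2, F, G]] = [[-151/9, 10, 0], [-7, 18, 0], [0, 0, 49/9]]; det M1 = -11368/9
M2 = [[0, E_t/2, G_s/2], [E_t/2, E, F], [G_s/2, F, G]] = [[0, 0, 7], [0, 18, 0], [7, 0, 49/9]]; det M2 = -882
det M1 - det M2 = -3430/9; K = -3430/9 / (98)^2 = -5/126

Answer: K = -5/126


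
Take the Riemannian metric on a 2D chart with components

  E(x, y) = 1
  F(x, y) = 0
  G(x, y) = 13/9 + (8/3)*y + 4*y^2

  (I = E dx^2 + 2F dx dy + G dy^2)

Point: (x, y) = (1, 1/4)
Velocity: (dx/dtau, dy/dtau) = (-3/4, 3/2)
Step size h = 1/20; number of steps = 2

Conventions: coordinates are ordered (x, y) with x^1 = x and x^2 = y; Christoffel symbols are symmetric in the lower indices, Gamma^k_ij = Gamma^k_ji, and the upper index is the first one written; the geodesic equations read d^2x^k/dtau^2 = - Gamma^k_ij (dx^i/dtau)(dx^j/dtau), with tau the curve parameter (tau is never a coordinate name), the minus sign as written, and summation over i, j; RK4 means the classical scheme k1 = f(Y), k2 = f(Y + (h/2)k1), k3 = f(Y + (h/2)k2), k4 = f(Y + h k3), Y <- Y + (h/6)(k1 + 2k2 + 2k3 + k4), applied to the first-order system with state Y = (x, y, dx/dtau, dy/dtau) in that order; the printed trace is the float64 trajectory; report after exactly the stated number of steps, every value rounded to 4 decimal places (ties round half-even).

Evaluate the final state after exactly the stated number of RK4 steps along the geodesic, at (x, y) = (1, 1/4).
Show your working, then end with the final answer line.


f(Y) = (dx/dtau, dy/dtau, -Gamma^x_ij Y'^i Y'^j, -Gamma^y_ij Y'^i Y'^j) with the Gammas evaluated at the stage position; h = 0.050000; intermediate values shown to 6 dp
step 0: x = 1.0000, y = 0.2500, dx/dtau = -0.7500, dy/dtau = 1.5000
step 1:
  k1: at (x, y) = (1.000000, 0.250000), (dx/dtau, dy/dtau) = (-0.750000, 1.500000); Gamma_xxx = 0.000000, Gamma_xxy = 0.000000, Gamma_xyy = 0.000000, Gamma_yxx = 0.000000, Gamma_yxy = 0.000000, Gamma_yyy = 0.988235; k1 = (-0.750000, 1.500000, 0.000000, -2.223529)
  k2: at (x, y) = (0.981250, 0.287500), (dx/dtau, dy/dtau) = (-0.750000, 1.444412); Gamma_xxx = 0.000000, Gamma_xxy = 0.000000, Gamma_xyy = 0.000000, Gamma_yxx = 0.000000, Gamma_yxy = 0.000000, Gamma_yyy = 0.977022; k2 = (-0.750000, 1.444412, 0.000000, -2.038387)
  k3: at (x, y) = (0.981250, 0.286110), (dx/dtau, dy/dtau) = (-0.750000, 1.449040); Gamma_xxx = 0.000000, Gamma_xxy = 0.000000, Gamma_xyy = 0.000000, Gamma_yxx = 0.000000, Gamma_yxy = 0.000000, Gamma_yyy = 0.977487; k3 = (-0.750000, 1.449040, 0.000000, -2.052447)
  k4: at (x, y) = (0.962500, 0.322452), (dx/dtau, dy/dtau) = (-0.750000, 1.397378); Gamma_xxx = 0.000000, Gamma_xxy = 0.000000, Gamma_xyy = 0.000000, Gamma_yxx = 0.000000, Gamma_yxy = 0.000000, Gamma_yyy = 0.964313; k4 = (-0.750000, 1.397378, 0.000000, -1.882980)
  Y <- Y + (h/6)(k1 + 2k2 + 2k3 + k4): x = 0.9625, y = 0.3224, dx/dtau = -0.7500, dy/dtau = 1.3976
step 2:
  k1: at (x, y) = (0.962500, 0.322369), (dx/dtau, dy/dtau) = (-0.750000, 1.397599); Gamma_xxx = 0.000000, Gamma_xxy = 0.000000, Gamma_xyy = 0.000000, Gamma_yxx = 0.000000, Gamma_yxy = 0.000000, Gamma_yyy = 0.964345; k1 = (-0.750000, 1.397599, 0.000000, -1.883638)
  k2: at (x, y) = (0.943750, 0.357309), (dx/dtau, dy/dtau) = (-0.750000, 1.350508); Gamma_xxx = 0.000000, Gamma_xxy = 0.000000, Gamma_xyy = 0.000000, Gamma_yxx = 0.000000, Gamma_yxy = 0.000000, Gamma_yyy = 0.950007; k2 = (-0.750000, 1.350508, 0.000000, -1.732689)
  k3: at (x, y) = (0.943750, 0.356132), (dx/dtau, dy/dtau) = (-0.750000, 1.354281); Gamma_xxx = 0.000000, Gamma_xxy = 0.000000, Gamma_xyy = 0.000000, Gamma_yxx = 0.000000, Gamma_yxy = 0.000000, Gamma_yyy = 0.950512; k3 = (-0.750000, 1.354281, 0.000000, -1.743312)
  k4: at (x, y) = (0.925000, 0.390083), (dx/dtau, dy/dtau) = (-0.750000, 1.310433); Gamma_xxx = 0.000000, Gamma_xxy = 0.000000, Gamma_xyy = 0.000000, Gamma_yxx = 0.000000, Gamma_yxy = 0.000000, Gamma_yyy = 0.935455; k4 = (-0.750000, 1.310433, 0.000000, -1.606395)
  Y <- Y + (h/6)(k1 + 2k2 + 2k3 + k4): x = 0.9250, y = 0.3900, dx/dtau = -0.7500, dy/dtau = 1.3106

Answer: x = 0.9250, y = 0.3900, dx/dtau = -0.7500, dy/dtau = 1.3106


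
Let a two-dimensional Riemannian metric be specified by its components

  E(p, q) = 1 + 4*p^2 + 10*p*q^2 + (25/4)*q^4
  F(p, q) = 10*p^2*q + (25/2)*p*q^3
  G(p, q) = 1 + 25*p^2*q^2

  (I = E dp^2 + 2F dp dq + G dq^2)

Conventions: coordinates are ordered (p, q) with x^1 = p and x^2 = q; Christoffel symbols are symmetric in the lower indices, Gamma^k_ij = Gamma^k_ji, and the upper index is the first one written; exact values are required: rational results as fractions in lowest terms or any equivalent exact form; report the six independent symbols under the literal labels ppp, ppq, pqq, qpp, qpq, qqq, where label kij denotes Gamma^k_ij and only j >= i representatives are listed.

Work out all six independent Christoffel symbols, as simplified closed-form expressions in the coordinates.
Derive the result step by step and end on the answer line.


E = 1 + 4*p^2 + 10*p*q^2 + (25/4)*q^4; F = 10*p^2*q + (25/2)*p*q^3; G = 1 + 25*p^2*q^2
Gamma^k_ij = (1/2) g^{kl} (d_i g_jl + d_j g_il - d_l g_ij), with g^inv = (1/(EG-F^2)) [[G, -F], [-F, E]]
first partials: E_p = 8*p + 10*q^2, E_q = 20*p*q + 25*q^3, F_p = 20*p*q + (25/2)*q^3, F_q = 10*p^2 + (75/2)*p*q^2, G_p = 50*p*q^2, G_q = 50*p^2*q
D = EG - F^2 = 1 + 4*p^2 + 10*p*q^2 + (25/4)*q^4 + 25*p^2*q^2
expanded: Gamma^p_pp = (G E_p - 2F F_p + F E_q)/(2D), Gamma^p_pq = (G E_q - F G_p)/(2D), Gamma^p_qq = (2G F_q - G G_p - F G_q)/(2D), Gamma^q_pp = (2E F_p - E E_q - F E_p)/(2D), Gamma^q_pq = (E G_p - F E_q)/(2D), Gamma^q_qq = (E G_q - 2F F_q + F G_p)/(2D); substitute and cancel common factors

Answer: Gamma_ppp = (16*p + 20*q^2)/(100*p^2*q^2 + 16*p^2 + 40*p*q^2 + 25*q^4 + 4), Gamma_ppq = (40*p*q + 50*q^3)/(100*p^2*q^2 + 16*p^2 + 40*p*q^2 + 25*q^4 + 4), Gamma_pqq = (40*p^2 + 50*p*q^2)/(100*p^2*q^2 + 16*p^2 + 40*p*q^2 + 25*q^4 + 4), Gamma_qpp = 40*p*q/(100*p^2*q^2 + 16*p^2 + 40*p*q^2 + 25*q^4 + 4), Gamma_qpq = 100*p*q^2/(100*p^2*q^2 + 16*p^2 + 40*p*q^2 + 25*q^4 + 4), Gamma_qqq = 100*p^2*q/(100*p^2*q^2 + 16*p^2 + 40*p*q^2 + 25*q^4 + 4)


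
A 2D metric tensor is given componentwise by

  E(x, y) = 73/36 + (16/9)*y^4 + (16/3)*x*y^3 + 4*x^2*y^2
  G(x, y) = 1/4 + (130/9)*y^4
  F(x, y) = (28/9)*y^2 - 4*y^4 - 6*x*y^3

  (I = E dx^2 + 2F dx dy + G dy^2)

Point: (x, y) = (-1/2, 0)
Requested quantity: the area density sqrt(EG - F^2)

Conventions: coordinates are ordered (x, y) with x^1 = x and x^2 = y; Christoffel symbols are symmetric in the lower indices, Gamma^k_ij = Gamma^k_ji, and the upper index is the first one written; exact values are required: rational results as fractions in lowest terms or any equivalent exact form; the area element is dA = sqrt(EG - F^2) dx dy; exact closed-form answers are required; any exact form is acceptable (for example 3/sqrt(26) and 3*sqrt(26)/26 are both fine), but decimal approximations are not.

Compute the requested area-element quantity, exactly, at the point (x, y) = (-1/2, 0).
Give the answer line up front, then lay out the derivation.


Answer: sqrt(EG - F^2) = sqrt(73)/12

E = 73/36, F = 0, G = 1/4; EG - F^2 = 73/144


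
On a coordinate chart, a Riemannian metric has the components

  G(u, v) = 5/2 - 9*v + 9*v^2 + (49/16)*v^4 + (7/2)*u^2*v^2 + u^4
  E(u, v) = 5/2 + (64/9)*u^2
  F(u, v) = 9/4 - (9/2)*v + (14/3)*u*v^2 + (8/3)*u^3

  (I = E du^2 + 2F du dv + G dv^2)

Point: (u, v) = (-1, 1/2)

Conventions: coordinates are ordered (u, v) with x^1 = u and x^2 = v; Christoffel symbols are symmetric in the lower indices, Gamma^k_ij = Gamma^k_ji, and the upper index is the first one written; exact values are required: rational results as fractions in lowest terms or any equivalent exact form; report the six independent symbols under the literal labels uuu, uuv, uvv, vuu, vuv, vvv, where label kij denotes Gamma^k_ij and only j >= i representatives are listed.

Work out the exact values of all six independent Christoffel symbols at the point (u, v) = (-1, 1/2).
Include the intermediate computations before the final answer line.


E = 173/18, F = -23/6, G = 593/256 at the point
E_u = -128/9, E_v = 0, F_u = 55/6, F_v = -55/6, G_u = -23/4, G_v = 161/32
EG - F^2 = 34877/4608;  g^inv = (4608/34877) * [[593/256, 23/6], [23/6, 173/18]]
first-kind symbols [ij,l] = (1/2)(d_i g_jl + d_j g_il - d_l g_ij): [uu,u] = E_u/2 = -64/9, [uu,v] = F_u - E_v/2 = 55/6, [uv,u] = E_v/2 = 0, [uv,v] = G_u/2 = -23/8, [vv,u] = F_v - G_u/2 = -151/24, [vv,v] = G_v/2 = 161/64
Gamma^u_ij = (G*[ij,u] - F*[ij,v])/(EG - F^2), Gamma^v_ij = (E*[ij,v] - F*[ij,u])/(EG - F^2)

Answer: Gamma_uuu = 86016/34877, Gamma_uuv = -50784/34877, Gamma_uvv = -90885/139508, Gamma_vuu = 841088/104631, Gamma_vuv = -127328/34877, Gamma_vvv = 276/34877


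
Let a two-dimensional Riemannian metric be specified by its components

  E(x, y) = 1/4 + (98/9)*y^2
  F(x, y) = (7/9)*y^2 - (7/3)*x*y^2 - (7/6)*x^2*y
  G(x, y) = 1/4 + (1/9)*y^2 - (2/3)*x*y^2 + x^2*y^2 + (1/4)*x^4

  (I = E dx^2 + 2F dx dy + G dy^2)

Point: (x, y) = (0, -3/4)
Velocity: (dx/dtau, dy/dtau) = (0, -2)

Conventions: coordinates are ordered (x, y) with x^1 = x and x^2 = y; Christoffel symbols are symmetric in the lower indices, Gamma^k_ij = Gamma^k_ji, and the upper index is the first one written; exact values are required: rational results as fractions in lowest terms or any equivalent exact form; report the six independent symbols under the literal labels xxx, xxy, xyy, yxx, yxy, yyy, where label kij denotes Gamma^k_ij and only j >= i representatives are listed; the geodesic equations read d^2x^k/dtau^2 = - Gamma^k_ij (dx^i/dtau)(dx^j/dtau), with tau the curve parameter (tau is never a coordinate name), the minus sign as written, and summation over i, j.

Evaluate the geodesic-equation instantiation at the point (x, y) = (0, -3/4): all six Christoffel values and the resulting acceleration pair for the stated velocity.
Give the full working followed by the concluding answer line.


E = 51/8, F = 7/16, G = 5/16 at the point
E_x = 0, E_y = -49/3, F_x = -21/16, F_y = -7/6, G_x = -3/8, G_y = -1/6
EG - F^2 = 461/256;  g^inv = (256/461) * [[5/16, -7/16], [-7/16, 51/8]]
first-kind symbols [ij,l] = (1/2)(d_i g_jl + d_j g_il - d_l g_ij): [xx,x] = E_x/2 = 0, [xx,y] = F_x - E_y/2 = 329/48, [xy,x] = E_y/2 = -49/6, [xy,y] = G_x/2 = -3/16, [yy,x] = F_y - G_x/2 = -47/48, [yy,y] = G_y/2 = -1/12
Gamma^x_ij = (G*[ij,x] - F*[ij,y])/(EG - F^2), Gamma^y_ij = (E*[ij,y] - F*[ij,x])/(EG - F^2)
Gamma_xxx = -2303/1383, Gamma_xxy = -1897/1383, Gamma_xyy = -69/461, Gamma_yxx = 11186/461, Gamma_yxy = 1826/1383, Gamma_yyy = -79/1383
d^2x/dtau^2 = -(Gamma_xxx*(0)^2 + 2*Gamma_xxy*(0)*(-2) + Gamma_xyy*(-2)^2) = 276/461
d^2y/dtau^2 = -(Gamma_yxx*(0)^2 + 2*Gamma_yxy*(0)*(-2) + Gamma_yyy*(-2)^2) = 316/1383

Answer: Gamma_xxx = -2303/1383, Gamma_xxy = -1897/1383, Gamma_xyy = -69/461, Gamma_yxx = 11186/461, Gamma_yxy = 1826/1383, Gamma_yyy = -79/1383; accelerations (d^2x/dtau^2, d^2y/dtau^2) = (276/461, 316/1383)
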